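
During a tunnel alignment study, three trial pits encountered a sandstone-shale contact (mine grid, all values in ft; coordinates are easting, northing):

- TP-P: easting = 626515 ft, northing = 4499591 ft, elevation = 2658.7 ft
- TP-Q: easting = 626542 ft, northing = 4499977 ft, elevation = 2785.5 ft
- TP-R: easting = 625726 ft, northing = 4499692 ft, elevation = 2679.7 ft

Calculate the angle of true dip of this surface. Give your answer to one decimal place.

18.1°

Two edge vectors: TP-P→TP-Q = (27, 386, 126.8), TP-P→TP-R = (-789, 101, 21).
Normal n = (TP-P→TP-Q) × (TP-P→TP-R) = (-4700.8, -100612.2, 307281).
So ∂z/∂easting = −n_x/n_z = 0.01530 and ∂z/∂northing = −n_y/n_z = 0.32743.
Gradient magnitude |∇z| = √(a² + b²) = √(0.00023 + 0.10721) = 0.32778.
True dip = arctan(0.32778) = 18.1°, dipping toward S (azimuth ≈ 183°).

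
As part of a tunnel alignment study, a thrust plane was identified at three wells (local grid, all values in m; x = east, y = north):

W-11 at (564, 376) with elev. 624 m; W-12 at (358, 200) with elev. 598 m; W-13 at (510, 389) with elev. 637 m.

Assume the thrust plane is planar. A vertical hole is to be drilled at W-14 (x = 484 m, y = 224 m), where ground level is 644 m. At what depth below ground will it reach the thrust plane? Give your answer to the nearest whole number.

58 m

Let the plane be z = a·x + b·y + c.
W-12−W-11: −206a − 176b = −26;  W-13−W-11: −54a + 13b = 13.
Solving gives a = −0.16007, b = 0.33508.
Then c = 624 − a·564 − b·376 = 588.29.
At (484, 224): z_contact = −77.5 + 75.1 + 588.29 = 585.9 m.
Depth below ground = 644 − 585.9 = 58 m.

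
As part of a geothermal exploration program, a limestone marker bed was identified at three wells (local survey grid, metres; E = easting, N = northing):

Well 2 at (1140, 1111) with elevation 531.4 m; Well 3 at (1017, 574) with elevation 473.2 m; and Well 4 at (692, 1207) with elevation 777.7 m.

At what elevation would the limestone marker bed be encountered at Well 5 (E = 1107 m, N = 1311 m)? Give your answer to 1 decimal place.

592.6 m

Let the plane be z = a·E + b·N + c.
Well 3−Well 2: −123a − 537b = −58.2;  Well 4−Well 2: −448a + 96b = 246.3.
Solving gives a = −0.501917, b = 0.223344.
Then c = 531.4 − a·1140 − b·1111 = 855.45.
At (1107, 1311): z = −555.6 + 292.8 + 855.45 = 592.6 m.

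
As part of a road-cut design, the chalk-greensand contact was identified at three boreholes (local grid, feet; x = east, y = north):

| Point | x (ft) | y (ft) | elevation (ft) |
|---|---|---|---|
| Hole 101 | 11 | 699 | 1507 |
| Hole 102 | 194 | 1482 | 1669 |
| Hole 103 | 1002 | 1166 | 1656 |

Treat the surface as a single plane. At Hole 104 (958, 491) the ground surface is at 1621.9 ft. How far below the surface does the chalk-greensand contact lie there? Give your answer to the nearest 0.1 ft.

98.8 ft

Two edge vectors: Hole 101→Hole 102 = (183, 783, 162), Hole 101→Hole 103 = (991, 467, 149).
Normal n = (Hole 101→Hole 102) × (Hole 101→Hole 103) = (41013, 133275, -690492).
So ∂z/∂x = −n_x/n_z = 0.059397 and ∂z/∂y = −n_y/n_z = 0.193015.
Intercept c from Hole 101: 1507 − 0.65 − 134.92 = 1371.43.
At (958, 491): z_contact = 56.90 + 94.77 + 1371.43 = 1523.10 ft.
Depth below ground = 1621.9 − 1523.10 = 98.8 ft.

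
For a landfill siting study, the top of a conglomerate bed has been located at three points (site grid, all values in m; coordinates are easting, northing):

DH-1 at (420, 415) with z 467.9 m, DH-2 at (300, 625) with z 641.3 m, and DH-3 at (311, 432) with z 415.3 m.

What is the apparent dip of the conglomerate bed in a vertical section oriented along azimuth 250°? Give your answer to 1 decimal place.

46.2°

Two edge vectors: DH-1→DH-2 = (-120, 210, 173.4), DH-1→DH-3 = (-109, 17, -52.6).
Normal n = (DH-1→DH-2) × (DH-1→DH-3) = (-13993.8, -25212.6, 20850).
So ∂z/∂easting = −n_x/n_z = 0.67117 and ∂z/∂northing = −n_y/n_z = 1.20924.
Unit vector along 250° is (sin 250°, cos 250°) = (-0.9397, -0.3420).
Slope in that direction = a·(-0.9397) + b·(-0.3420) = −1.04427.
Apparent dip = arctan|1.04427| = 46.2° (true dip is 54.1°, so apparent ≤ true as expected).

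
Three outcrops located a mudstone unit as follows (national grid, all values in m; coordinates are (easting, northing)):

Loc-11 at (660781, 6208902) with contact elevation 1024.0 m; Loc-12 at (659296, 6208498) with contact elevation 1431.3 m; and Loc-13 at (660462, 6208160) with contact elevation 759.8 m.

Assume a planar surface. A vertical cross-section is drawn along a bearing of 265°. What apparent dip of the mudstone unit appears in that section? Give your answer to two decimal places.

Let the plane be z = a·E + b·N + c.
Loc-12−Loc-11: −1485a − 404b = 407.3;  Loc-13−Loc-11: −319a − 742b = −264.2.
Solving gives a = −0.42030, b = 0.53676.
Unit vector along 265° is (sin 265°, cos 265°) = (-0.9962, -0.0872).
Slope in that direction = a·(-0.9962) + b·(-0.0872) = 0.37192.
Apparent dip = arctan|0.37192| = 20.40° (true dip is 34.3°, so apparent ≤ true as expected).

20.40°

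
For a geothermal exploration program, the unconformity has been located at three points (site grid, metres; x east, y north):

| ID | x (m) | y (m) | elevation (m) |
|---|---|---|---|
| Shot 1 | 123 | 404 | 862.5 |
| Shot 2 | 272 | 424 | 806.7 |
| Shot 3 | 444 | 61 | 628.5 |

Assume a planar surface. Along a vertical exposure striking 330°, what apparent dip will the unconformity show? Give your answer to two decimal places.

24.81°

Let the plane be z = a·x + b·y + c.
Shot 2−Shot 1: 149a + 20b = −55.8;  Shot 3−Shot 1: 321a − 343b = −234.
Solving gives a = −0.41406, b = 0.29472.
Unit vector along 330° is (sin 330°, cos 330°) = (-0.5000, 0.8660).
Slope in that direction = a·(-0.5000) + b·(0.8660) = 0.46226.
Apparent dip = arctan|0.46226| = 24.81° (true dip is 26.9°, so apparent ≤ true as expected).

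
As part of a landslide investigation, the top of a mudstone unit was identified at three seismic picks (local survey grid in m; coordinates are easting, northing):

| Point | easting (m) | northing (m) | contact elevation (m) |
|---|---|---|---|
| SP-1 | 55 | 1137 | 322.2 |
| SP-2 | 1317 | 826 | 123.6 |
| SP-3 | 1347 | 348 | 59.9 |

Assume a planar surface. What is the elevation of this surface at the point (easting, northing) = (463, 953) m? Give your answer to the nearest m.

248 m

Let the plane be z = a·easting + b·northing + c.
SP-2−SP-1: 1262a − 311b = −198.6;  SP-3−SP-1: 1292a − 789b = −262.3.
Solving gives a = −0.12648, b = 0.12533.
Then c = 322.2 − a·55 − b·1137 = 186.66.
At (463, 953): z = −58.6 + 119.4 + 186.66 = 247.5 m.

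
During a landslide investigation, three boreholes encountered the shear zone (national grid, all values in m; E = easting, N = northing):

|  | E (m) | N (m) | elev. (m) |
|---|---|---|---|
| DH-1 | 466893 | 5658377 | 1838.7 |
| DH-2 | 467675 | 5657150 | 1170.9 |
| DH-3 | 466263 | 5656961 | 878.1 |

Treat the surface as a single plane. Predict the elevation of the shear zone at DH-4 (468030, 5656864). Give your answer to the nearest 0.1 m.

Let the plane be z = a·E + b·N + c.
DH-2−DH-1: 782a − 1227b = −667.8;  DH-3−DH-1: −630a − 1416b = −960.6.
Solving gives a = 0.123942282, b = 0.623246019.
Then c = 1838.7 − a·466893 − b·5658377 = −3582590.02.
At (468030, 5656864): z = 58008.7 + 3525618.0 − 3582590.02 = 1036.7 m.

1036.7 m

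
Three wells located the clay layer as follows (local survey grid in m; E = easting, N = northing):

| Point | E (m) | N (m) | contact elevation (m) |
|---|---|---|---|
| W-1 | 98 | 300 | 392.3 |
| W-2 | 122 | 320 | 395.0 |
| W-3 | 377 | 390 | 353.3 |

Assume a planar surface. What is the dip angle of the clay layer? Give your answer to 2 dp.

Two edge vectors: W-1→W-2 = (24, 20, 2.7), W-1→W-3 = (279, 90, -39).
Normal n = (W-1→W-2) × (W-1→W-3) = (-1023, 1689.3, -3420).
So ∂z/∂E = −n_x/n_z = −0.29912 and ∂z/∂N = −n_y/n_z = 0.49395.
Gradient magnitude |∇z| = √(a² + b²) = √(0.08947 + 0.24398) = 0.57746.
True dip = arctan(0.57746) = 30.00°, dipping toward SSE (azimuth ≈ 149°).

30.00°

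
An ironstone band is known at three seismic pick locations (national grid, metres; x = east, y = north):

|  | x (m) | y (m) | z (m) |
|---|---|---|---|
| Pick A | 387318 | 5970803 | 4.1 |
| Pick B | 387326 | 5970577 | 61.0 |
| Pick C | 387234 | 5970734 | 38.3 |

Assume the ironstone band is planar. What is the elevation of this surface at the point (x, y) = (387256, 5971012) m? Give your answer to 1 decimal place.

Let the plane be z = a·x + b·y + c.
Pick B−Pick A: 8a − 226b = 56.9;  Pick C−Pick A: −84a − 69b = 34.2.
Solving gives a = −0.194671376, b = −0.258660934.
Then c = 4.1 − a·387318 − b·5970803 = 1619817.31.
At (387256, 5971012): z = −75387.7 − 1544467.5 + 1619817.31 = -37.9 m.

-37.9 m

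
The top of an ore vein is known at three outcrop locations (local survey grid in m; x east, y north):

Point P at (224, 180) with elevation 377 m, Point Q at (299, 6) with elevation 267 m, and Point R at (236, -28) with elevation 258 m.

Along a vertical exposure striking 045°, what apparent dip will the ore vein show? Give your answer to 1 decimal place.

Let the plane be z = a·x + b·y + c.
Point Q−Point P: 75a − 174b = −110;  Point R−Point P: 12a − 208b = −119.
Solving gives a = −0.16089, b = 0.56283.
Unit vector along 045° is (sin 45°, cos 45°) = (0.7071, 0.7071).
Slope in that direction = a·(0.7071) + b·(0.7071) = 0.28421.
Apparent dip = arctan|0.28421| = 15.9° (true dip is 30.3°, so apparent ≤ true as expected).

15.9°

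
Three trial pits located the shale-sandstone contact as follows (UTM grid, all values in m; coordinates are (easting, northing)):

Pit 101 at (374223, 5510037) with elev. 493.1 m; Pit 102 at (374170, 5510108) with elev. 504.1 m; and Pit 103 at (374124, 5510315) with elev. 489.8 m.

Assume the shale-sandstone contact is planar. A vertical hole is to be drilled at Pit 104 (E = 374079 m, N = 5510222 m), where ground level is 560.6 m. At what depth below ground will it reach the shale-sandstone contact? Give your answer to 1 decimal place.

36.3 m

Two edge vectors: Pit 101→Pit 102 = (-53, 71, 11), Pit 101→Pit 103 = (-99, 278, -3.3).
Normal n = (Pit 101→Pit 102) × (Pit 101→Pit 103) = (-3292.3, -1263.9, -7705).
So ∂z/∂E = −n_x/n_z = −0.427293965 and ∂z/∂N = −n_y/n_z = −0.164036340.
Intercept c from Pit 101: 493.1 + 159903.23 + 903846.30 = 1064242.63.
At (374079, 5510222): z_contact = −159841.70 − 903876.65 + 1064242.63 = 524.28 m.
Depth below ground = 560.6 − 524.28 = 36.3 m.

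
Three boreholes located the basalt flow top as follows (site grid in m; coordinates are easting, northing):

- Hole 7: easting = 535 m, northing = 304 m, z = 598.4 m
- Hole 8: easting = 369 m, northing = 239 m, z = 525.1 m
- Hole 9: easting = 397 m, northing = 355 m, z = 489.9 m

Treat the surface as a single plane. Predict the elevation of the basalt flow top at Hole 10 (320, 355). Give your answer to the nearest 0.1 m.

Two edge vectors: Hole 7→Hole 8 = (-166, -65, -73.3), Hole 7→Hole 9 = (-138, 51, -108.5).
Normal n = (Hole 7→Hole 8) × (Hole 7→Hole 9) = (10790.8, -7895.6, -17436).
So ∂z/∂easting = −n_x/n_z = 0.61888 and ∂z/∂northing = −n_y/n_z = −0.45283.
Intercept c from Hole 7: 598.4 − 331.10 + 137.66 = 404.96.
At (320, 355): z = 198.0 − 160.8 + 404.96 = 442.2 m.

442.2 m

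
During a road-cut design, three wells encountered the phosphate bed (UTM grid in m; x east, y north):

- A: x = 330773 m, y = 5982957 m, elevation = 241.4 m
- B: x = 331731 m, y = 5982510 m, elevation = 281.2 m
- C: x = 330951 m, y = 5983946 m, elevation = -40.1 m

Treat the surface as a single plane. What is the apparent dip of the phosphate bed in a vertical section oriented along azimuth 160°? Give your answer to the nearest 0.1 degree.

12.6°

Two edge vectors: A→B = (958, -447, 39.8), A→C = (178, 989, -281.5).
Normal n = (A→B) × (A→C) = (86468.3, 276761.4, 1027028).
So ∂z/∂x = −n_x/n_z = −0.08419 and ∂z/∂y = −n_y/n_z = −0.26948.
Unit vector along 160° is (sin 160°, cos 160°) = (0.3420, -0.9397).
Slope in that direction = a·(0.3420) + b·(-0.9397) = 0.22443.
Apparent dip = arctan|0.22443| = 12.6° (true dip is 15.8°, so apparent ≤ true as expected).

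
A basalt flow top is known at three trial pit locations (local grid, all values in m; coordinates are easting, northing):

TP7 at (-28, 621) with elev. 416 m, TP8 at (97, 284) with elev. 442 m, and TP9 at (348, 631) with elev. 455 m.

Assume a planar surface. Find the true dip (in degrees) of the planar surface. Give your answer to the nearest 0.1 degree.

Let the plane be z = a·easting + b·northing + c.
TP8−TP7: 125a − 337b = 26;  TP9−TP7: 376a + 10b = 39.
Solving gives a = 0.10474, b = −0.03830.
Gradient magnitude |∇z| = √(a² + b²) = √(0.01097 + 0.00147) = 0.11152.
True dip = arctan(0.11152) = 6.4°, dipping toward WNW (azimuth ≈ 290°).

6.4°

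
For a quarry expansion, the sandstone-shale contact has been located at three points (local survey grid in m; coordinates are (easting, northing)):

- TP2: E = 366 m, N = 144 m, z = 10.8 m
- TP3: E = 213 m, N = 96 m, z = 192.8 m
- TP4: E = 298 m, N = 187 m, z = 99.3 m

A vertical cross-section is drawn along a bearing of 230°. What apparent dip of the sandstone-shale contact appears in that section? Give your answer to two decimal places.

Two edge vectors: TP2→TP3 = (-153, -48, 182), TP2→TP4 = (-68, 43, 88.5).
Normal n = (TP2→TP3) × (TP2→TP4) = (-12074, 1164.5, -9843).
So ∂z/∂E = −n_x/n_z = −1.22666 and ∂z/∂N = −n_y/n_z = 0.11831.
Unit vector along 230° is (sin 230°, cos 230°) = (-0.7660, -0.6428).
Slope in that direction = a·(-0.7660) + b·(-0.6428) = 0.86363.
Apparent dip = arctan|0.86363| = 40.81° (true dip is 50.9°, so apparent ≤ true as expected).

40.81°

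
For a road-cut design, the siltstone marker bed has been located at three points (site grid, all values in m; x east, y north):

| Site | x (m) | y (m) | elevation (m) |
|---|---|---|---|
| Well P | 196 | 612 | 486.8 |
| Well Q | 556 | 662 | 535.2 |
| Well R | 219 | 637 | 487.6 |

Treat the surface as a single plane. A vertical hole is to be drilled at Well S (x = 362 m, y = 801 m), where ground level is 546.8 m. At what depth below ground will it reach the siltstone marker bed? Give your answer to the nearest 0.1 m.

Two edge vectors: Well P→Well Q = (360, 50, 48.4), Well P→Well R = (23, 25, 0.8).
Normal n = (Well P→Well Q) × (Well P→Well R) = (-1170, 825.2, 7850).
So ∂z/∂x = −n_x/n_z = 0.14904 and ∂z/∂y = −n_y/n_z = −0.10512.
Intercept c from Well P: 486.8 − 29.21 + 64.33 = 521.92.
At (362, 801): z_contact = 53.95 − 84.20 + 521.92 = 491.67 m.
Depth below ground = 546.8 − 491.67 = 55.1 m.

55.1 m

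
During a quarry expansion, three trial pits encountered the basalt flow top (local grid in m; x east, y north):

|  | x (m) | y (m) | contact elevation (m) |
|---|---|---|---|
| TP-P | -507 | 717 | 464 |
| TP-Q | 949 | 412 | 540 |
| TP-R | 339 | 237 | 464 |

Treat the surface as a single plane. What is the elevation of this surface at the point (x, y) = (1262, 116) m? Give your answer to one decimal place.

522.7 m

Let the plane be z = a·x + b·y + c.
TP-Q−TP-P: 1456a − 305b = 76;  TP-R−TP-P: 846a − 480b = 0.
Solving gives a = 0.082749, b = 0.145846.
Then c = 464 − a·-507 − b·717 = 401.38.
At (1262, 116): z = 104.4 + 16.9 + 401.38 = 522.7 m.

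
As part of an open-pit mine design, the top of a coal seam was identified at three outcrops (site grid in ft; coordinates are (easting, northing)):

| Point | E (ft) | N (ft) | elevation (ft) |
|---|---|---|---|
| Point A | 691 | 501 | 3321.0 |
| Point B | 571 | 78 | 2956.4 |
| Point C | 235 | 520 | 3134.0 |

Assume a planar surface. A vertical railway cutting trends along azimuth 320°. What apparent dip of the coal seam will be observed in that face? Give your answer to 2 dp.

15.70°

Two edge vectors: Point A→Point B = (-120, -423, -364.6), Point A→Point C = (-456, 19, -187).
Normal n = (Point A→Point B) × (Point A→Point C) = (86028.4, 143817.6, -195168).
So ∂z/∂E = −n_x/n_z = 0.44079 and ∂z/∂N = −n_y/n_z = 0.73689.
Unit vector along 320° is (sin 320°, cos 320°) = (-0.6428, 0.7660).
Slope in that direction = a·(-0.6428) + b·(0.7660) = 0.28116.
Apparent dip = arctan|0.28116| = 15.70° (true dip is 40.7°, so apparent ≤ true as expected).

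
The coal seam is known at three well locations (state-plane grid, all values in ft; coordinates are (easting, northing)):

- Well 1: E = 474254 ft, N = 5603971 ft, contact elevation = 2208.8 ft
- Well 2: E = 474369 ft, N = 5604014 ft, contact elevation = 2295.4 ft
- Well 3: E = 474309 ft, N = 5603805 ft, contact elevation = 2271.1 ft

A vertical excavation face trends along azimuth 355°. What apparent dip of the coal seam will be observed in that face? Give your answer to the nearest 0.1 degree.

Let the plane be z = a·E + b·N + c.
Well 2−Well 1: 115a + 43b = 86.6;  Well 3−Well 1: 55a − 166b = 62.3.
Solving gives a = 0.79490, b = −0.11193.
Unit vector along 355° is (sin 355°, cos 355°) = (-0.0872, 0.9962).
Slope in that direction = a·(-0.0872) + b·(0.9962) = −0.18079.
Apparent dip = arctan|0.18079| = 10.2° (true dip is 38.8°, so apparent ≤ true as expected).

10.2°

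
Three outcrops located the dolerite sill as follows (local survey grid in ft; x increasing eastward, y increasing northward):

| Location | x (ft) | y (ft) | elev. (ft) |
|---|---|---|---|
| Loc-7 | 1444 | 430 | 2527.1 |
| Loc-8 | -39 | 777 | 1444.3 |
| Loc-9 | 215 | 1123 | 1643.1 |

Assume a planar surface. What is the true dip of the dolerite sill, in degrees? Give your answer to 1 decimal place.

36.4°

Two edge vectors: Loc-7→Loc-8 = (-1483, 347, -1082.8), Loc-7→Loc-9 = (-1229, 693, -884).
Normal n = (Loc-7→Loc-8) × (Loc-7→Loc-9) = (443632.4, 19789.2, -601256).
So ∂z/∂x = −n_x/n_z = 0.73784 and ∂z/∂y = −n_y/n_z = 0.03291.
Gradient magnitude |∇z| = √(a² + b²) = √(0.54441 + 0.00108) = 0.73858.
True dip = arctan(0.73858) = 36.4°, dipping toward W (azimuth ≈ 267°).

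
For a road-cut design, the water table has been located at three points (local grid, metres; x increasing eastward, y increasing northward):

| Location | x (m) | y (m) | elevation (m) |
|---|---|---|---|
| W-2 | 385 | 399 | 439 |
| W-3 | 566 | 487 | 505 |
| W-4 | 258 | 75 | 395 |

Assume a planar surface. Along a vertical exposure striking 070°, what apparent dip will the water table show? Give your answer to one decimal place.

19.0°

Two edge vectors: W-2→W-3 = (181, 88, 66), W-2→W-4 = (-127, -324, -44).
Normal n = (W-2→W-3) × (W-2→W-4) = (17512, -418, -47468).
So ∂z/∂x = −n_x/n_z = 0.36892 and ∂z/∂y = −n_y/n_z = −0.00881.
Unit vector along 070° is (sin 70°, cos 70°) = (0.9397, 0.3420).
Slope in that direction = a·(0.9397) + b·(0.3420) = 0.34366.
Apparent dip = arctan|0.34366| = 19.0° (true dip is 20.3°, so apparent ≤ true as expected).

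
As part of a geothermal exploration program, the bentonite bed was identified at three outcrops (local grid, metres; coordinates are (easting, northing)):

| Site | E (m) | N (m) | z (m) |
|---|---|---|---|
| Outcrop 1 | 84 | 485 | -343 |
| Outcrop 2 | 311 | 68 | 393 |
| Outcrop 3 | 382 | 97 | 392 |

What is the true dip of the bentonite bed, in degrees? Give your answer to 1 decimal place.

Two edge vectors: Outcrop 1→Outcrop 2 = (227, -417, 736), Outcrop 1→Outcrop 3 = (298, -388, 735).
Normal n = (Outcrop 1→Outcrop 2) × (Outcrop 1→Outcrop 3) = (-20927, 52483, 36190).
So ∂z/∂E = −n_x/n_z = 0.57825 and ∂z/∂N = −n_y/n_z = −1.45021.
Gradient magnitude |∇z| = √(a² + b²) = √(0.33438 + 2.10310) = 1.56124.
True dip = arctan(1.56124) = 57.4°, dipping toward NNW (azimuth ≈ 338°).

57.4°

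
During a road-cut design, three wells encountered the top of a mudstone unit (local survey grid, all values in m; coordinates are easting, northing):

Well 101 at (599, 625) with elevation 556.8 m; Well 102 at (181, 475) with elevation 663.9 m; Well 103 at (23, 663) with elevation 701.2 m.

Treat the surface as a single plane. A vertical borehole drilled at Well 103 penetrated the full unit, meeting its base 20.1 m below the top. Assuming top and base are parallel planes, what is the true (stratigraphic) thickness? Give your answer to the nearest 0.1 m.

19.5 m

Two edge vectors: Well 101→Well 102 = (-418, -150, 107.1), Well 101→Well 103 = (-576, 38, 144.4).
Normal n = (Well 101→Well 102) × (Well 101→Well 103) = (-25729.8, -1330.4, -102284).
So ∂z/∂easting = −n_x/n_z = −0.25155 and ∂z/∂northing = −n_y/n_z = −0.01301.
|∇z| = √(a²+b²) = 0.25189, so dip δ = arctan(0.25189) = 14.14°.
True thickness = vertical thickness × cos δ = 20.1 × cos 14.14° = 19.5 m.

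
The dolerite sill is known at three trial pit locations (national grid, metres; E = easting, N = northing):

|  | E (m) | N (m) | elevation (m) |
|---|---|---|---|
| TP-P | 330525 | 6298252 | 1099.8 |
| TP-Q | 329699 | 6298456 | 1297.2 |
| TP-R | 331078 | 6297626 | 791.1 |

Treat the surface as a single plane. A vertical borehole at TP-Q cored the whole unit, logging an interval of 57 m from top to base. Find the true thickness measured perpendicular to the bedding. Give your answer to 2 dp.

Two edge vectors: TP-P→TP-Q = (-826, 204, 197.4), TP-P→TP-R = (553, -626, -308.7).
Normal n = (TP-P→TP-Q) × (TP-P→TP-R) = (60597.6, -145824, 404264).
So ∂z/∂E = −n_x/n_z = −0.14990 and ∂z/∂N = −n_y/n_z = 0.36071.
|∇z| = √(a²+b²) = 0.39062, so dip δ = arctan(0.39062) = 21.34°.
True thickness = vertical thickness × cos δ = 57 × cos 21.34° = 53.09 m.

53.09 m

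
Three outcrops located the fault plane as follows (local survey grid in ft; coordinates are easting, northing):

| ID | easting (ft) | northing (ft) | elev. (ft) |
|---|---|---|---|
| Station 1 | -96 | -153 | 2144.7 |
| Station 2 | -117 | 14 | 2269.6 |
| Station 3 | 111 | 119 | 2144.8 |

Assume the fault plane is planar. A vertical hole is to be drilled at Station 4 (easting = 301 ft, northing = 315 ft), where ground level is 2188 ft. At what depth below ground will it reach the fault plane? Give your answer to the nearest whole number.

Two edge vectors: Station 1→Station 2 = (-21, 167, 124.9), Station 1→Station 3 = (207, 272, 0.1).
Normal n = (Station 1→Station 2) × (Station 1→Station 3) = (-33956.1, 25856.4, -40281).
So ∂z/∂easting = −n_x/n_z = −0.84298 and ∂z/∂northing = −n_y/n_z = 0.64190.
Intercept c from Station 1: 2144.7 − 80.93 + 98.21 = 2161.98.
At (301, 315): z_contact = −253.7 + 202.2 + 2161.98 = 2110.4 ft.
Depth below ground = 2188 − 2110.4 = 78 ft.

78 ft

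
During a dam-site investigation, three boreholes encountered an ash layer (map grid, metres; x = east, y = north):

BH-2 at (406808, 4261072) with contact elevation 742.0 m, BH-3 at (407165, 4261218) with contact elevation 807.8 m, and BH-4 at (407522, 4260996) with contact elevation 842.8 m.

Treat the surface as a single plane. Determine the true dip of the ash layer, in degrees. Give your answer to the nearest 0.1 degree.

Two edge vectors: BH-2→BH-3 = (357, 146, 65.8), BH-2→BH-4 = (714, -76, 100.8).
Normal n = (BH-2→BH-3) × (BH-2→BH-4) = (19717.6, 10995.6, -131376).
So ∂z/∂x = −n_x/n_z = 0.15009 and ∂z/∂y = −n_y/n_z = 0.08370.
Gradient magnitude |∇z| = √(a² + b²) = √(0.02253 + 0.00700) = 0.17184.
True dip = arctan(0.17184) = 9.8°, dipping toward WSW (azimuth ≈ 241°).

9.8°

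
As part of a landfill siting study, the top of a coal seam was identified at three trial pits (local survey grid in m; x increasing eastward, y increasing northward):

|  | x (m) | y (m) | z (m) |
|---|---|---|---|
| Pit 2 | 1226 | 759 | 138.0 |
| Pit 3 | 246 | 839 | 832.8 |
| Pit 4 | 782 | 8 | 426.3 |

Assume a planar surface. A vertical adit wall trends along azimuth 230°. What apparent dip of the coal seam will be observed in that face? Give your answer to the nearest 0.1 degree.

Two edge vectors: Pit 2→Pit 3 = (-980, 80, 694.8), Pit 2→Pit 4 = (-444, -751, 288.3).
Normal n = (Pit 2→Pit 3) × (Pit 2→Pit 4) = (544858.8, -25957.2, 771500).
So ∂z/∂x = −n_x/n_z = −0.70623 and ∂z/∂y = −n_y/n_z = 0.03365.
Unit vector along 230° is (sin 230°, cos 230°) = (-0.7660, -0.6428).
Slope in that direction = a·(-0.7660) + b·(-0.6428) = 0.51938.
Apparent dip = arctan|0.51938| = 27.4° (true dip is 35.3°, so apparent ≤ true as expected).

27.4°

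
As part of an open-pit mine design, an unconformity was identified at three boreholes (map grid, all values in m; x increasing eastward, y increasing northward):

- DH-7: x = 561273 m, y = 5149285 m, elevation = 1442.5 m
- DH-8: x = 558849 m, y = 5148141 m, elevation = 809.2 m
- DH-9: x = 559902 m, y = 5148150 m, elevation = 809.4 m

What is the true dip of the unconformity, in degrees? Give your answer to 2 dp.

Two edge vectors: DH-7→DH-8 = (-2424, -1144, -633.3), DH-7→DH-9 = (-1371, -1135, -633.1).
Normal n = (DH-7→DH-8) × (DH-7→DH-9) = (5470.9, -666380.1, 1182816).
So ∂z/∂x = −n_x/n_z = −0.00463 and ∂z/∂y = −n_y/n_z = 0.56338.
Gradient magnitude |∇z| = √(a² + b²) = √(0.00002 + 0.31740) = 0.56340.
True dip = arctan(0.56340) = 29.40°, dipping toward S (azimuth ≈ 180°).

29.40°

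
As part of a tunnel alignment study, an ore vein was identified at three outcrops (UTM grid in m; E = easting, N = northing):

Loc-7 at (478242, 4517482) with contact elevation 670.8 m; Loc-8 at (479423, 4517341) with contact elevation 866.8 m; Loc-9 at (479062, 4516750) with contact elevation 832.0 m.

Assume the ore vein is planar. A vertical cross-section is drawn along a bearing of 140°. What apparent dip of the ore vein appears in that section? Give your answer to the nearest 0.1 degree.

Let the plane be z = a·E + b·N + c.
Loc-8−Loc-7: 1181a − 141b = 196;  Loc-9−Loc-7: 820a − 732b = 161.2.
Solving gives a = 0.16123, b = −0.03960.
Unit vector along 140° is (sin 140°, cos 140°) = (0.6428, -0.7660).
Slope in that direction = a·(0.6428) + b·(-0.7660) = 0.13398.
Apparent dip = arctan|0.13398| = 7.6° (true dip is 9.4°, so apparent ≤ true as expected).

7.6°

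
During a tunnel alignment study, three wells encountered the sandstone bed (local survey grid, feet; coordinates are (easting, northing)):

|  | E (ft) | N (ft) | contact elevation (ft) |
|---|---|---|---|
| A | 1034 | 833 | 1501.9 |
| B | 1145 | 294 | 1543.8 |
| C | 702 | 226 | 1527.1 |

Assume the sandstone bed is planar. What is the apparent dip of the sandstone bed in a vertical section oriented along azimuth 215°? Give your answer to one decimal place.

Let the plane be z = a·E + b·N + c.
B−A: 111a − 539b = 41.9;  C−A: −332a − 607b = 25.2.
Solving gives a = 0.04811, b = −0.06783.
Unit vector along 215° is (sin 215°, cos 215°) = (-0.5736, -0.8192).
Slope in that direction = a·(-0.5736) + b·(-0.8192) = 0.02797.
Apparent dip = arctan|0.02797| = 1.6° (true dip is 4.8°, so apparent ≤ true as expected).

1.6°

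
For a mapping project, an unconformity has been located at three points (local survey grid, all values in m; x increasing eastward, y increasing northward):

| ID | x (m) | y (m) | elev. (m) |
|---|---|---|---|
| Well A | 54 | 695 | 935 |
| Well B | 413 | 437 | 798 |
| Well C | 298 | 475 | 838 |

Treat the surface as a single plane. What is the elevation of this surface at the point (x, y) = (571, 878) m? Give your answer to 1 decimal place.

786.0 m

Two edge vectors: Well A→Well B = (359, -258, -137), Well A→Well C = (244, -220, -97).
Normal n = (Well A→Well B) × (Well A→Well C) = (-5114, 1395, -16028).
So ∂z/∂x = −n_x/n_z = −0.31907 and ∂z/∂y = −n_y/n_z = 0.08704.
Intercept c from Well A: 935 + 17.23 − 60.49 = 891.74.
At (571, 878): z = −182.2 + 76.4 + 891.74 = 786.0 m.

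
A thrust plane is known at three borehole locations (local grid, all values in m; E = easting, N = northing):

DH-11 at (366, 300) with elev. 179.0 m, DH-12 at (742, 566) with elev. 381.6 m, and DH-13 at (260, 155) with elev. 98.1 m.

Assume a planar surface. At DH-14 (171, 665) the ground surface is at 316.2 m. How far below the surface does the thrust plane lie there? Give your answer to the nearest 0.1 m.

Two edge vectors: DH-11→DH-12 = (376, 266, 202.6), DH-11→DH-13 = (-106, -145, -80.9).
Normal n = (DH-11→DH-12) × (DH-11→DH-13) = (7857.6, 8942.8, -26324).
So ∂z/∂E = −n_x/n_z = 0.29850 and ∂z/∂N = −n_y/n_z = 0.33972.
Intercept c from DH-11: 179 − 109.25 − 101.92 = −32.17.
At (171, 665): z_contact = 51.04 + 225.91 − 32.17 = 244.79 m.
Depth below ground = 316.2 − 244.79 = 71.4 m.

71.4 m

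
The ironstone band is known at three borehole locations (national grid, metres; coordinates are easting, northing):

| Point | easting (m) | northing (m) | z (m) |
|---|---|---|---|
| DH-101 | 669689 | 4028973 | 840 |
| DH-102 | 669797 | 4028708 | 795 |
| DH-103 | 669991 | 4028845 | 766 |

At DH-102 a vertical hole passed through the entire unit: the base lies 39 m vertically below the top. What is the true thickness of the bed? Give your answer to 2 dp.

38.04 m

Let the plane be z = a·easting + b·northing + c.
DH-102−DH-101: 108a − 265b = −45;  DH-103−DH-101: 302a − 128b = −74.
Solving gives a = −0.20920, b = 0.08455.
|∇z| = √(a²+b²) = 0.22564, so dip δ = arctan(0.22564) = 12.72°.
True thickness = vertical thickness × cos δ = 39 × cos 12.72° = 38.04 m.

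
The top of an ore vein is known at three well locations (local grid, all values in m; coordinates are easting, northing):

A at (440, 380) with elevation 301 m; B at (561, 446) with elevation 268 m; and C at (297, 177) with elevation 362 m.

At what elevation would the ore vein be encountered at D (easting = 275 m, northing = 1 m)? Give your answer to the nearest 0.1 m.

396.9 m

Two edge vectors: A→B = (121, 66, -33), A→C = (-143, -203, 61).
Normal n = (A→B) × (A→C) = (-2673, -2662, -15125).
So ∂z/∂easting = −n_x/n_z = −0.17673 and ∂z/∂northing = −n_y/n_z = −0.17600.
Intercept c from A: 301 + 77.76 + 66.88 = 445.64.
At (275, 1): z = −48.6 − 0.2 + 445.64 = 396.9 m.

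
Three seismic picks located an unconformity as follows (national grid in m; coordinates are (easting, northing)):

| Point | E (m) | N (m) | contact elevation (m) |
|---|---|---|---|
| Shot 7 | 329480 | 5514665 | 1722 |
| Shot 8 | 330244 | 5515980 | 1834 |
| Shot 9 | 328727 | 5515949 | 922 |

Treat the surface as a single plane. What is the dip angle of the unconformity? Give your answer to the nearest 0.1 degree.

Two edge vectors: Shot 7→Shot 8 = (764, 1315, 112), Shot 7→Shot 9 = (-753, 1284, -800).
Normal n = (Shot 7→Shot 8) × (Shot 7→Shot 9) = (-1195808, 526864, 1971171).
So ∂z/∂E = −n_x/n_z = 0.60665 and ∂z/∂N = −n_y/n_z = −0.26728.
Gradient magnitude |∇z| = √(a² + b²) = √(0.36802 + 0.07144) = 0.66292.
True dip = arctan(0.66292) = 33.5°, dipping toward WNW (azimuth ≈ 294°).

33.5°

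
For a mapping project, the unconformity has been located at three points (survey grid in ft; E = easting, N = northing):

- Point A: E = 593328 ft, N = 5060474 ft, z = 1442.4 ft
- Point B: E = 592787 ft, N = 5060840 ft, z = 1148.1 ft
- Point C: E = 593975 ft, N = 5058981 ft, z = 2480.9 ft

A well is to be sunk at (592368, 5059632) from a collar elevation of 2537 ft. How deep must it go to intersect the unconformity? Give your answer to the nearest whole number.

Let the plane be z = a·E + b·N + c.
Point B−Point A: −541a + 366b = −294.3;  Point C−Point A: 647a − 1493b = 1038.5.
Solving gives a = 0.10386715, b = −0.65056795.
Then c = 1442.4 − a·593328 − b·5060474 = 3231997.32.
At (592368, 5059632): z_contact = 61527.6 − 3291634.4 + 3231997.32 = 1890.5 ft.
Depth below ground = 2537 − 1890.5 = 647 ft.

647 ft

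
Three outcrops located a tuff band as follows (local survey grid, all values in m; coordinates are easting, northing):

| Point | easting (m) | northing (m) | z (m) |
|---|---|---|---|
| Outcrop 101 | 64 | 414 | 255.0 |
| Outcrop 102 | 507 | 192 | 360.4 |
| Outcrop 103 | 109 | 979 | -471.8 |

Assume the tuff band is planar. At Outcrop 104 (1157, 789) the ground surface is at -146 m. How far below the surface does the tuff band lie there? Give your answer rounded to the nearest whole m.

497 m

Let the plane be z = a·easting + b·northing + c.
Outcrop 102−Outcrop 101: 443a − 222b = 105.4;  Outcrop 103−Outcrop 101: 45a + 565b = −726.8.
Solving gives a = −0.39110, b = −1.25522.
Then c = 255 − a·64 − b·414 = 799.69.
At (1157, 789): z_contact = −452.5 − 990.4 + 799.69 = -643.2 m.
Depth below ground = -146 − (-643.2) = 497 m.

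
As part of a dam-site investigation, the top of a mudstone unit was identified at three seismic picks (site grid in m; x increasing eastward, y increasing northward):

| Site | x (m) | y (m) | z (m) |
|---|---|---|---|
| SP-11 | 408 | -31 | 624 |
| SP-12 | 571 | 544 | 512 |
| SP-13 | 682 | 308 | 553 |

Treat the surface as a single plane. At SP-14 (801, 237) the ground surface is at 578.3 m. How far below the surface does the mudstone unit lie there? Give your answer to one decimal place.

Two edge vectors: SP-11→SP-12 = (163, 575, -112), SP-11→SP-13 = (274, 339, -71).
Normal n = (SP-11→SP-12) × (SP-11→SP-13) = (-2857, -19115, -102293).
So ∂z/∂x = −n_x/n_z = −0.02793 and ∂z/∂y = −n_y/n_z = −0.18687.
Intercept c from SP-11: 624 + 11.40 − 5.79 = 629.60.
At (801, 237): z_contact = −22.37 − 44.29 + 629.60 = 562.94 m.
Depth below ground = 578.3 − 562.94 = 15.4 m.

15.4 m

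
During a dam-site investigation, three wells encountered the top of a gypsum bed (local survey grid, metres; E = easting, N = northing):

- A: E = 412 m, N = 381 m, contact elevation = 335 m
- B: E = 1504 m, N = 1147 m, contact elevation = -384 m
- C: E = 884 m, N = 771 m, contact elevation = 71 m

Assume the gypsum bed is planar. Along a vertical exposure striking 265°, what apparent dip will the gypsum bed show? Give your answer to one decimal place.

Let the plane be z = a·E + b·N + c.
B−A: 1092a + 766b = −719;  C−A: 472a + 390b = −264.
Solving gives a = −1.21543, b = 0.79406.
Unit vector along 265° is (sin 265°, cos 265°) = (-0.9962, -0.0872).
Slope in that direction = a·(-0.9962) + b·(-0.0872) = 1.14160.
Apparent dip = arctan|1.14160| = 48.8° (true dip is 55.4°, so apparent ≤ true as expected).

48.8°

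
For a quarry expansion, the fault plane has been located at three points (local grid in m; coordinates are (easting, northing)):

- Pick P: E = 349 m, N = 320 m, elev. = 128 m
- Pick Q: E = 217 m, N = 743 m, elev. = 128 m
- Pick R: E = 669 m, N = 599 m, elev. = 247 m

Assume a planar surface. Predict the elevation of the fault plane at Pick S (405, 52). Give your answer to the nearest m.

120 m

Let the plane be z = a·E + b·N + c.
Pick Q−Pick P: −132a + 423b = 0;  Pick R−Pick P: 320a + 279b = 119.
Solving gives a = 0.29234, b = 0.09123.
Then c = 128 − a·349 − b·320 = −3.22.
At (405, 52): z = 118.4 + 4.7 − 3.22 = 119.9 m.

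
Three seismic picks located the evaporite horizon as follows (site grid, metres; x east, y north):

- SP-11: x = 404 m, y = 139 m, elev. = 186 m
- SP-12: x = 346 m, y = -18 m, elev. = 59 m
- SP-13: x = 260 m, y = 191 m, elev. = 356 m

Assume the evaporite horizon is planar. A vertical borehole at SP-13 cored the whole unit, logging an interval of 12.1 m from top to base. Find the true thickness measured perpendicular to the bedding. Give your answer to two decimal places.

7.20 m

Let the plane be z = a·x + b·y + c.
SP-12−SP-11: −58a − 157b = −127;  SP-13−SP-11: −144a + 52b = 170.
Solving gives a = −0.78387, b = 1.09850.
|∇z| = √(a²+b²) = 1.34951, so dip δ = arctan(1.34951) = 53.46°.
True thickness = vertical thickness × cos δ = 12.1 × cos 53.46° = 7.20 m.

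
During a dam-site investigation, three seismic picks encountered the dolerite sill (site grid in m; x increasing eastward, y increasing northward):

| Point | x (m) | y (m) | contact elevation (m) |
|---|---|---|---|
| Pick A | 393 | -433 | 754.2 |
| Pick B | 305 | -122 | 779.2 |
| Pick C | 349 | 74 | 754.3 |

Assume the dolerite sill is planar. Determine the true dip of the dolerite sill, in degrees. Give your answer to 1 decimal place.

22.3°

Two edge vectors: Pick A→Pick B = (-88, 311, 25), Pick A→Pick C = (-44, 507, 0.1).
Normal n = (Pick A→Pick B) × (Pick A→Pick C) = (-12643.9, -1091.2, -30932).
So ∂z/∂x = −n_x/n_z = −0.40876 and ∂z/∂y = −n_y/n_z = −0.03528.
Gradient magnitude |∇z| = √(a² + b²) = √(0.16709 + 0.00124) = 0.41028.
True dip = arctan(0.41028) = 22.3°, dipping toward E (azimuth ≈ 085°).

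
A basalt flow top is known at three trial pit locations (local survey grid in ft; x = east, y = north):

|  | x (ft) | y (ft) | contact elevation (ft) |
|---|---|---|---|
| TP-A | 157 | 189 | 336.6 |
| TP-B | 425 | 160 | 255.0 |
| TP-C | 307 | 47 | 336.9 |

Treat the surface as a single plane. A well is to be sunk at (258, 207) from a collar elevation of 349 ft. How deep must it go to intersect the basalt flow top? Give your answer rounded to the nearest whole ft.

Let the plane be z = a·x + b·y + c.
TP-B−TP-A: 268a − 29b = −81.6;  TP-C−TP-A: 150a − 142b = 0.3.
Solving gives a = −0.34403, b = −0.36553.
Then c = 336.6 − a·157 − b·189 = 459.70.
At (258, 207): z_contact = −88.8 − 75.7 + 459.70 = 295.3 ft.
Depth below ground = 349 − 295.3 = 54 ft.

54 ft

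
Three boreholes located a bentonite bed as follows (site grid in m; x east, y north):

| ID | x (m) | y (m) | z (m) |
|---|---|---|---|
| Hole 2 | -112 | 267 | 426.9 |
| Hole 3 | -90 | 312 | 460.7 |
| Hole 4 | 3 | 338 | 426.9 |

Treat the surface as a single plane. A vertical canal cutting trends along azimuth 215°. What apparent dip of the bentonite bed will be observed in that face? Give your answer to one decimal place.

Two edge vectors: Hole 2→Hole 3 = (22, 45, 33.8), Hole 2→Hole 4 = (115, 71, 0).
Normal n = (Hole 2→Hole 3) × (Hole 2→Hole 4) = (-2399.8, 3887, -3613).
So ∂z/∂x = −n_x/n_z = −0.66421 and ∂z/∂y = −n_y/n_z = 1.07584.
Unit vector along 215° is (sin 215°, cos 215°) = (-0.5736, -0.8192).
Slope in that direction = a·(-0.5736) + b·(-0.8192) = −0.50030.
Apparent dip = arctan|0.50030| = 26.6° (true dip is 51.7°, so apparent ≤ true as expected).

26.6°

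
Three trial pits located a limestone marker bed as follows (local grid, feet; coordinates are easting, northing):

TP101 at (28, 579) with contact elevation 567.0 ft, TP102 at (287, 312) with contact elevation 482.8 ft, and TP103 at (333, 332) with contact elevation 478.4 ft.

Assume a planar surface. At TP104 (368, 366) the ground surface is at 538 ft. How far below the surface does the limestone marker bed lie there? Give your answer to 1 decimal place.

60.0 ft

Two edge vectors: TP101→TP102 = (259, -267, -84.2), TP101→TP103 = (305, -247, -88.6).
Normal n = (TP101→TP102) × (TP101→TP103) = (2858.8, -2733.6, 17462).
So ∂z/∂easting = −n_x/n_z = −0.16372 and ∂z/∂northing = −n_y/n_z = 0.15655.
Intercept c from TP101: 567 + 4.58 − 90.64 = 480.94.
At (368, 366): z_contact = −60.25 + 57.30 + 480.94 = 477.99 ft.
Depth below ground = 538 − 477.99 = 60.0 ft.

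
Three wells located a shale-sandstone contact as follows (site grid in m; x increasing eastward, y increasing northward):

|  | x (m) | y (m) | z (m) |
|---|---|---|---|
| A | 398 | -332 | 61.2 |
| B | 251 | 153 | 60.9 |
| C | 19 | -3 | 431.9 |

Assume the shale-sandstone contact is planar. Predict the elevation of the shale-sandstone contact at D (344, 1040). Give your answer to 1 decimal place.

-420.2 m

Two edge vectors: A→B = (-147, 485, -0.3), A→C = (-379, 329, 370.7).
Normal n = (A→B) × (A→C) = (179888.2, 54606.6, 135452).
So ∂z/∂x = −n_x/n_z = −1.328059 and ∂z/∂y = −n_y/n_z = −0.403144.
Intercept c from A: 61.2 + 528.57 − 133.84 = 455.92.
At (344, 1040): z = −456.9 − 419.3 + 455.92 = -420.2 m.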